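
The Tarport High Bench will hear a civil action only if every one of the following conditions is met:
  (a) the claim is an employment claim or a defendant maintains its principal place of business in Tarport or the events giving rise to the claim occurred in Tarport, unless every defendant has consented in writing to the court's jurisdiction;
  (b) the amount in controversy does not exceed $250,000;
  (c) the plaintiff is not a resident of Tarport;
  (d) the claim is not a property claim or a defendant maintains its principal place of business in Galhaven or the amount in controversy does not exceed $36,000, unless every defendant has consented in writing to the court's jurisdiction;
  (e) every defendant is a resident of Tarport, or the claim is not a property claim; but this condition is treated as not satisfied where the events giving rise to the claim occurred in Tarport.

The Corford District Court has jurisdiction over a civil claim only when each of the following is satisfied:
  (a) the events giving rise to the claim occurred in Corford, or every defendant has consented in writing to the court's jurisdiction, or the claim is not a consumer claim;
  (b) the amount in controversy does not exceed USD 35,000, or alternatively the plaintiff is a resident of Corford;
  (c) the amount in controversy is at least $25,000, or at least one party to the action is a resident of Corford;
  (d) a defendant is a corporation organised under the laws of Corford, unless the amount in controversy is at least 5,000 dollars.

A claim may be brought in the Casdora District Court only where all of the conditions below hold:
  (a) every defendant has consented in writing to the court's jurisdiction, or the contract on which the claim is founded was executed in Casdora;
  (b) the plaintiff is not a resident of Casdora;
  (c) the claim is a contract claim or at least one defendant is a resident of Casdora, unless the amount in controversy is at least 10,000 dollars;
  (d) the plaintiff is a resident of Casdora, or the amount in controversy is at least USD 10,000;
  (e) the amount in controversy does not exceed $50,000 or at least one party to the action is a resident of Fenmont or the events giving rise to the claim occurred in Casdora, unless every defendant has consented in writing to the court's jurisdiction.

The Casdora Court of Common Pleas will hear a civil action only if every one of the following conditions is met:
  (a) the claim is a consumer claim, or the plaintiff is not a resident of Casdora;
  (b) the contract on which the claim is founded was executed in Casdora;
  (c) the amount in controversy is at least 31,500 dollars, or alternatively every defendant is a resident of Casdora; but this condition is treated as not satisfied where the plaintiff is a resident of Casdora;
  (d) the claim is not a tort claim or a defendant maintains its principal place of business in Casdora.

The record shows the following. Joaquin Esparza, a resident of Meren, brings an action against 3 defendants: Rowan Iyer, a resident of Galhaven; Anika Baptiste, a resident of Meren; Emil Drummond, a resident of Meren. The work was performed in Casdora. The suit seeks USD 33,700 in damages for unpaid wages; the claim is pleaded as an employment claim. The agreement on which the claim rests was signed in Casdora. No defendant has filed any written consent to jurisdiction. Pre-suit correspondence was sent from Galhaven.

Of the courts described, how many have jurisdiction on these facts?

The Tarport High Bench:
  (a) The claim is an employment claim, which satisfies one of the alternatives. Condition met.
  (b) The amount in controversy is $33,700, within the 250,000 dollars ceiling. Met.
  (c) The plaintiff resides in Meren, which is not Tarport. Condition met.
  (d) The claim is an employment claim, not a property claim, so this disjunct is met. Condition met.
  (e) The claim is an employment claim, not a property claim, which satisfies one of the alternatives. The carve-out does not apply: the operative events occurred in Casdora, not Tarport. Satisfied.
  → Every requirement is satisfied — jurisdiction.
The Corford District Court:
  (a) The claim is an employment claim, not a consumer claim — that alternative is enough. Satisfied.
  (b) The amount in controversy is 33,700 dollars, within the $35,000 ceiling, so one alternative holds. Satisfied.
  (c) The amount in controversy is USD 33,700, which meets the USD 25,000 floor — that alternative is enough. Met.
  (d) No defendant is a corporation. The proviso rescues it, though: the amount in controversy is $33,700, which meets the USD 5,000 floor. Condition met.
  → Jurisdiction lies.
The Casdora District Court:
  (a) The contract was executed in Casdora, which satisfies one of the alternatives. Satisfied.
  (b) The plaintiff resides in Meren, which is not Casdora. Satisfied.
  (c) The claim is an employment claim, not a contract claim; no defendant resides in Casdora (they reside in Galhaven, Meren, Meren) — none of the alternatives is met. The proviso rescues it, though: the amount in controversy is USD 33,700, which meets the 10,000 dollars floor. Condition met.
  (d) The amount in controversy is $33,700, which meets the 10,000 dollars floor, so one alternative holds. Met.
  (e) The amount in controversy is 33,700 dollars, within the USD 50,000 ceiling, so one alternative holds. Satisfied.
  → Jurisdiction lies.
The Casdora Court of Common Pleas:
  (a) The plaintiff resides in Meren, which is not Casdora, so one alternative holds. Satisfied.
  (b) The contract was executed in Casdora. Condition met.
  (c) The amount in controversy is 33,700 dollars, which meets the $31,500 floor, which satisfies one of the alternatives. The exception is not triggered, since the plaintiff resides in Meren, not Casdora. Condition met.
  (d) The claim is an employment claim, not a tort claim, so one alternative holds. Condition met.
  → The court has jurisdiction.
Courts with jurisdiction: the Tarport High Bench, the Corford District Court, the Casdora District Court, the Casdora Court of Common Pleas — 4 in total.

4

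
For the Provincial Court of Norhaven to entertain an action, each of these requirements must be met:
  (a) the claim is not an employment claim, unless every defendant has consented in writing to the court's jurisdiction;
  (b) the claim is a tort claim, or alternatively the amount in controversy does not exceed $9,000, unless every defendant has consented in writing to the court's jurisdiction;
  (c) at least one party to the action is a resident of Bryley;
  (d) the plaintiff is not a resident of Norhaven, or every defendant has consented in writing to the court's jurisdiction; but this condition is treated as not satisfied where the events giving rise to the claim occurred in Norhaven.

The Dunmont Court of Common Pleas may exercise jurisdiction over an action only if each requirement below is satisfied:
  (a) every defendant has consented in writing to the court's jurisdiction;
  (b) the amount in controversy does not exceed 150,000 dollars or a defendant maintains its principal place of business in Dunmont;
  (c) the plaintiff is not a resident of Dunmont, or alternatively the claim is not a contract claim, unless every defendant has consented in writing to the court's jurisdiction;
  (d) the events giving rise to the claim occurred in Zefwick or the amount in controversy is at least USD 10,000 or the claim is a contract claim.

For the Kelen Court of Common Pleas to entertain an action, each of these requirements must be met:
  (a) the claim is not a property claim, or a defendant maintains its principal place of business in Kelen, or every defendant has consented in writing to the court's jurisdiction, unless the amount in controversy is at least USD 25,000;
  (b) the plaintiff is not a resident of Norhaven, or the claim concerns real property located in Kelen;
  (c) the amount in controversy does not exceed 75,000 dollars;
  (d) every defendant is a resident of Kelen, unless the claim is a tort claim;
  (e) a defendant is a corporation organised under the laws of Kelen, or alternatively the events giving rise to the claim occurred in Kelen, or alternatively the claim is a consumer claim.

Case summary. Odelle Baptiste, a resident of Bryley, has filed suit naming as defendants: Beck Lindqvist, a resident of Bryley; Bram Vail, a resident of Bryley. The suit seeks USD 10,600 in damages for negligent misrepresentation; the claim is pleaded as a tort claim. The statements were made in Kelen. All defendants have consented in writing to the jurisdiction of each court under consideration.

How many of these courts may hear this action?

The Provincial Court of Norhaven:
  (a) The claim is a tort claim, not an employment claim. Met.
  (b) The claim is a tort claim — that alternative is enough. Satisfied.
  (c) Odelle Baptiste resides in Bryley. Satisfied.
  (d) The plaintiff resides in Bryley, which is not Norhaven, which satisfies one of the alternatives. And the carve-out is inapplicable — the operative events occurred in Kelen, not Norhaven. Met.
  → Every requirement is satisfied — jurisdiction.
The Dunmont Court of Common Pleas:
  (a) Every defendant has filed written consent. Satisfied.
  (b) The amount in controversy is $10,600, within the 150,000 dollars ceiling — that alternative is enough. Satisfied.
  (c) The plaintiff resides in Bryley, which is not Dunmont, so one alternative holds. Condition met.
  (d) The amount in controversy is $10,600, which meets the USD 10,000 floor, so one alternative holds. Satisfied.
  → Every requirement is satisfied — jurisdiction.
The Kelen Court of Common Pleas:
  (a) The claim is a tort claim, not a property claim, which satisfies one of the alternatives. Met.
  (b) The plaintiff resides in Bryley, which is not Norhaven, so this disjunct is met. Condition met.
  (c) The amount in controversy is $10,600, within the USD 75,000 ceiling. Satisfied.
  (d) The defendants reside as follows — Beck Lindqvist in Bryley, Bram Vail in Bryley — not all in Kelen. The proviso rescues it, though: the claim is a tort claim. Condition met.
  (e) The operative events occurred in Kelen, so one alternative holds. Satisfied.
  → Every requirement is satisfied — jurisdiction.
Courts with jurisdiction: the Provincial Court of Norhaven, the Dunmont Court of Common Pleas, the Kelen Court of Common Pleas — 3 in total.

3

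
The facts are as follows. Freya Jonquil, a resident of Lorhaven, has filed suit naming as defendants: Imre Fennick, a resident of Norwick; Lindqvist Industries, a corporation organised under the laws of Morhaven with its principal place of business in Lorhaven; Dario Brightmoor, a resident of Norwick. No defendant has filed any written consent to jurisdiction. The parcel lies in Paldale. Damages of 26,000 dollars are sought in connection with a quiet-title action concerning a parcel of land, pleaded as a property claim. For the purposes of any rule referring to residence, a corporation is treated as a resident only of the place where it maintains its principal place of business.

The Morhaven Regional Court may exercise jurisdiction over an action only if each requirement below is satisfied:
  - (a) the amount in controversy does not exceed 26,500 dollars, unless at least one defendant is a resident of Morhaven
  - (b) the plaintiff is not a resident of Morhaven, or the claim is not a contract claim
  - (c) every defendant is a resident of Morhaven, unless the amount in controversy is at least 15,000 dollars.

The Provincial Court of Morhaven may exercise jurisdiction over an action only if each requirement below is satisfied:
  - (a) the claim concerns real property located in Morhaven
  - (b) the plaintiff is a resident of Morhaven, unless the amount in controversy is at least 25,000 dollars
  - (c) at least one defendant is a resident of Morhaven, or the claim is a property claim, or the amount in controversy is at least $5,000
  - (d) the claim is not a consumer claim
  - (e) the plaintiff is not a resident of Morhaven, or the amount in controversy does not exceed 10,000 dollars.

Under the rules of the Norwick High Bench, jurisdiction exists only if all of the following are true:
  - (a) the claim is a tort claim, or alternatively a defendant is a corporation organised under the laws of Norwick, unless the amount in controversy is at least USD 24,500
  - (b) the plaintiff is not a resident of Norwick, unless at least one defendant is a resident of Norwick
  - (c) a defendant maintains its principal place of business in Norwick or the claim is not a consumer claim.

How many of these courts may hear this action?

The Morhaven Regional Court:
  (a) The amount in controversy is USD 26,000, within the 26,500 dollars ceiling. Met.
  (b) The plaintiff resides in Lorhaven, which is not Morhaven, so this disjunct is met. Condition met.
  (c) The defendants reside as follows — Imre Fennick in Norwick, Lindqvist Industries in Lorhaven, Dario Brightmoor in Norwick — not all in Morhaven. But the amount in controversy is 26,000 dollars, which meets the USD 15,000 floor, and the 'unless' clause therefore excuses the requirement. Met.
  → The court has jurisdiction.
The Provincial Court of Morhaven:
  (a) The property lies in Paldale, not Morhaven. Not satisfied.
  (b) The plaintiff resides in Lorhaven, not Morhaven. However, the amount in controversy is 26,000 dollars, which meets the $25,000 floor, so the 'unless' proviso supplies this condition. Satisfied.
  (c) The claim is a property claim, so this disjunct is met. Satisfied.
  (d) The claim is a property claim, not a consumer claim. Satisfied.
  (e) The plaintiff resides in Lorhaven, which is not Morhaven — that alternative is enough. Satisfied.
  → At least one condition fails; no jurisdiction.
The Norwick High Bench:
  (a) The claim is a property claim, not a tort claim; the corporate defendant(s) are organised in Morhaven, not Norwick — none of the alternatives is met. However, the amount in controversy is USD 26,000, which meets the USD 24,500 floor, so the 'unless' proviso supplies this condition. Condition met.
  (b) The plaintiff resides in Lorhaven, which is not Norwick. Condition met.
  (c) The claim is a property claim, not a consumer claim — that alternative is enough. Condition met.
  → The court has jurisdiction.
Courts with jurisdiction: the Morhaven Regional Court, the Norwick High Bench — 2 in total.

2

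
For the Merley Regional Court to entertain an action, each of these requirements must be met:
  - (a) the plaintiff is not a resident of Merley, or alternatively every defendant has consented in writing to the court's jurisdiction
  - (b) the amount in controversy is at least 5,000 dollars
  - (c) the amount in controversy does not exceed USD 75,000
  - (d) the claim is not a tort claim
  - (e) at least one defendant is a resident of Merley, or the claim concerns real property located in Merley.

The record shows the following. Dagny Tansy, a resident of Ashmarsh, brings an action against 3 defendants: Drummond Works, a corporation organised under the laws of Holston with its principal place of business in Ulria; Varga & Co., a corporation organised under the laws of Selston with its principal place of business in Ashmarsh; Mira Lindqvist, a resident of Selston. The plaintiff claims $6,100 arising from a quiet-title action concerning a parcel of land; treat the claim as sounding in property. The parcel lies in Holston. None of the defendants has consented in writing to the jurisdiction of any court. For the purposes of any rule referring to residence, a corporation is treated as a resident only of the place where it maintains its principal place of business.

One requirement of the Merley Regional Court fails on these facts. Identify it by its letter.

The Merley Regional Court:
  (a) The plaintiff resides in Ashmarsh, which is not Merley — that alternative is enough. Satisfied.
  (b) The amount in controversy is 6,100 dollars, which meets the 5,000 dollars floor. Condition met.
  (c) The amount in controversy is USD 6,100, within the 75,000 dollars ceiling. Satisfied.
  (d) The claim is a property claim, not a tort claim. Condition met.
  (e) No defendant resides in Merley (they reside in Ulria, Ashmarsh, Selston); the property lies in Holston, not Merley — none of the alternatives is met. Fails.
Only condition (e) fails.

(e)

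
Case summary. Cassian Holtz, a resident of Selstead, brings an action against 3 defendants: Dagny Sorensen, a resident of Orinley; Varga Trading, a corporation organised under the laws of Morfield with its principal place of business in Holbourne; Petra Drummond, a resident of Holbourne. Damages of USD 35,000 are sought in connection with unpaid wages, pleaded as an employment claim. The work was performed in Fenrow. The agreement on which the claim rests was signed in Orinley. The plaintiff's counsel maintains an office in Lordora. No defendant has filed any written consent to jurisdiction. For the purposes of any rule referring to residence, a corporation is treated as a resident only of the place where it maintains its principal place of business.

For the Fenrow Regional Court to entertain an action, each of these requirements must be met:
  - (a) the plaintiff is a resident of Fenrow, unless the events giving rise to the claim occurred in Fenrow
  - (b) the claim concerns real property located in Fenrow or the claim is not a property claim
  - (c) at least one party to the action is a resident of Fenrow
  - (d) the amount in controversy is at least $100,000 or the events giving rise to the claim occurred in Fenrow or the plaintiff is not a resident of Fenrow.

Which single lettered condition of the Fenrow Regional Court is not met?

The Fenrow Regional Court:
  (a) The plaintiff resides in Selstead, not Fenrow. However, the operative events occurred in Fenrow, so the 'unless' proviso supplies this condition. Met.
  (b) The claim is an employment claim, not a property claim, so one alternative holds. Condition met.
  (c) No party resides in Fenrow. Not met.
  (d) The operative events occurred in Fenrow, which satisfies one of the alternatives. Met.
Only condition (c) fails.

(c)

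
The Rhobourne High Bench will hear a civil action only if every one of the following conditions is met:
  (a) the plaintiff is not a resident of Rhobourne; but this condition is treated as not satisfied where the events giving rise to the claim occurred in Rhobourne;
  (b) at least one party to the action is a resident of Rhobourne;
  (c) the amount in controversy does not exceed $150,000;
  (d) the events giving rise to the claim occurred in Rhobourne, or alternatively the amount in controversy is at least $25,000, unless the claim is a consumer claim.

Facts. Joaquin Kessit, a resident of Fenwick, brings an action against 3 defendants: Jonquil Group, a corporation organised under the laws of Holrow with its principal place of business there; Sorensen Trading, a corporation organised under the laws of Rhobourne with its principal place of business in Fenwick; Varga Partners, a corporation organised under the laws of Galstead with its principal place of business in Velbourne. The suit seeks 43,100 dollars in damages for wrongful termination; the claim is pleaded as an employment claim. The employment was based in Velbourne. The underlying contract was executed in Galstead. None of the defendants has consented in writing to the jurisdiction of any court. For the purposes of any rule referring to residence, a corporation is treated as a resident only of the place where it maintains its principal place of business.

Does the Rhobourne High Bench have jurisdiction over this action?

The Rhobourne High Bench:
  (a) The plaintiff resides in Fenwick, which is not Rhobourne. The carve-out does not apply: the operative events occurred in Velbourne, not Rhobourne. Met.
  (b) No party resides in Rhobourne. Not satisfied.
  (c) The amount in controversy is USD 43,100, within the USD 150,000 ceiling. Satisfied.
  (d) The amount in controversy is 43,100 dollars, which meets the $25,000 floor, so one alternative holds. Condition met.
  → Not every requirement is met — no jurisdiction.

No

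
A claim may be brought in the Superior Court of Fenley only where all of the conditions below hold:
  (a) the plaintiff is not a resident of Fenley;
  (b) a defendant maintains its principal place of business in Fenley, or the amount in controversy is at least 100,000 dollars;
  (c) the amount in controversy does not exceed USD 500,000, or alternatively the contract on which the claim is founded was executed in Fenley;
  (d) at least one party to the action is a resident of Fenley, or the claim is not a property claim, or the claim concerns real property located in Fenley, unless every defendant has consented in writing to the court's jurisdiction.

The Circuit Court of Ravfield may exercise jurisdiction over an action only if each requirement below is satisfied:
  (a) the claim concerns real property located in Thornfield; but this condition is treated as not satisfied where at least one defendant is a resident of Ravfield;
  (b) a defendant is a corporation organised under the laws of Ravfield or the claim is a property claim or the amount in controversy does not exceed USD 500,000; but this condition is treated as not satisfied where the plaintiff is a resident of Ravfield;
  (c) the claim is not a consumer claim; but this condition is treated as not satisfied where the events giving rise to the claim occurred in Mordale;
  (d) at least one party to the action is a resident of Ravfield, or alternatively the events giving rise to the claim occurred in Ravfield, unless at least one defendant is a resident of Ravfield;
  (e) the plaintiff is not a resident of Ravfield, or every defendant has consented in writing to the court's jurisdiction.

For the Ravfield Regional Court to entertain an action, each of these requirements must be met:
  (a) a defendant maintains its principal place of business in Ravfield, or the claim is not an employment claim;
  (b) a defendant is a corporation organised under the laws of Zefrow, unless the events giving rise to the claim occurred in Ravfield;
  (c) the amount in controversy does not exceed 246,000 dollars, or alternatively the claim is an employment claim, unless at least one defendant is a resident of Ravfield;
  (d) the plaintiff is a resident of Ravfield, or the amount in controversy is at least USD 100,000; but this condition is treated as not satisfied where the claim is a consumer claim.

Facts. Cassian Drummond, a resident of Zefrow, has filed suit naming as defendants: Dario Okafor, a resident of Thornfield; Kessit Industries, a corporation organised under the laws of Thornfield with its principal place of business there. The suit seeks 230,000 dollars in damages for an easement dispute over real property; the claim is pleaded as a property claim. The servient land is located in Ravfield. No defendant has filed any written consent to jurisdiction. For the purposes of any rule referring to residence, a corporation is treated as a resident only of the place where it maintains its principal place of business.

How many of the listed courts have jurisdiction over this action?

1

The Superior Court of Fenley:
  (a) The plaintiff resides in Zefrow, which is not Fenley. Satisfied.
  (b) The amount in controversy is $230,000, which meets the USD 100,000 floor, which satisfies one of the alternatives. Condition met.
  (c) The amount in controversy is USD 230,000, within the $500,000 ceiling — that alternative is enough. Satisfied.
  (d) No party resides in Fenley; the claim is a property claim; the property lies in Ravfield, not Fenley — every alternative fails. And no such written consent has been filed, so the proviso does not save it. Not satisfied.
  → At least one condition fails; no jurisdiction.
The Circuit Court of Ravfield:
  (a) The property lies in Ravfield, not Thornfield. Not satisfied.
  (b) The claim is a property claim, so one alternative holds. The exception is not triggered, since the plaintiff resides in Zefrow, not Ravfield. Met.
  (c) The claim is a property claim, not a consumer claim. The exception is not triggered, since the operative events occurred in Ravfield, not Mordale. Met.
  (d) The operative events occurred in Ravfield, so this disjunct is met. Met.
  (e) The plaintiff resides in Zefrow, which is not Ravfield — that alternative is enough. Met.
  → No jurisdiction.
The Ravfield Regional Court:
  (a) The claim is a property claim, not an employment claim, so this disjunct is met. Condition met.
  (b) The corporate defendant(s) are organised in Thornfield, not Zefrow. However, the operative events occurred in Ravfield, so the 'unless' proviso supplies this condition. Satisfied.
  (c) The amount in controversy is $230,000, within the 246,000 dollars ceiling, so this disjunct is met. Met.
  (d) The amount in controversy is 230,000 dollars, which meets the USD 100,000 floor, which satisfies one of the alternatives. The carve-out does not apply: the claim is a property claim, not a consumer claim. Met.
  → Jurisdiction lies.
Courts with jurisdiction: the Ravfield Regional Court — 1 in total.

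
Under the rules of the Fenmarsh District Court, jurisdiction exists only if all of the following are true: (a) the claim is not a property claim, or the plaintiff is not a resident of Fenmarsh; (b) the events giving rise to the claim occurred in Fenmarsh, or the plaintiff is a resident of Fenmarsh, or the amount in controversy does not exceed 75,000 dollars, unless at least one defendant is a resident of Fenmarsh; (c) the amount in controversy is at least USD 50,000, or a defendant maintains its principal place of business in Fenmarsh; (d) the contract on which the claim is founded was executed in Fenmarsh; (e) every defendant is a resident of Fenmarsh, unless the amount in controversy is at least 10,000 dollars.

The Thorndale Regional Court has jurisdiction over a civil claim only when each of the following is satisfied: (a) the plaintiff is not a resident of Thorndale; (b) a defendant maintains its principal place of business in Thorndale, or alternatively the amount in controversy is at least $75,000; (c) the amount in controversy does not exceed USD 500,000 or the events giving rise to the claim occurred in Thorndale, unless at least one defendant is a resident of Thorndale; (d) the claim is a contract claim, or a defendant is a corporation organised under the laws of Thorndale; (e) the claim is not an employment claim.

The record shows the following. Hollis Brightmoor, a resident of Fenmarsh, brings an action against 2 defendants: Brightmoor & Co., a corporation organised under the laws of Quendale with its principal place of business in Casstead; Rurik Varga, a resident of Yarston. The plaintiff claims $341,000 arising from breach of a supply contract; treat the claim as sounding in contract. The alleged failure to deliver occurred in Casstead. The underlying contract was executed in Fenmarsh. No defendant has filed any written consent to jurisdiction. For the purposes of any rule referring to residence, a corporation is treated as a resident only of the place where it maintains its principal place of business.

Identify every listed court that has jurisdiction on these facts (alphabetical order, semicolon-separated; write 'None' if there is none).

The Fenmarsh District Court:
  (a) The claim is a contract claim, not a property claim — that alternative is enough. Condition met.
  (b) The plaintiff resides in Fenmarsh, so one alternative holds. Satisfied.
  (c) The amount in controversy is 341,000 dollars, which meets the $50,000 floor, so this disjunct is met. Condition met.
  (d) The contract was executed in Fenmarsh. Met.
  (e) The defendants reside as follows — Brightmoor & Co. in Casstead, Rurik Varga in Yarston — not all in Fenmarsh. The proviso rescues it, though: the amount in controversy is USD 341,000, which meets the USD 10,000 floor. Satisfied.
  → All conditions met; jurisdiction exists.
The Thorndale Regional Court:
  (a) The plaintiff resides in Fenmarsh, which is not Thorndale. Satisfied.
  (b) The amount in controversy is USD 341,000, which meets the USD 75,000 floor, which satisfies one of the alternatives. Condition met.
  (c) The amount in controversy is 341,000 dollars, within the 500,000 dollars ceiling — that alternative is enough. Satisfied.
  (d) The claim is a contract claim, which satisfies one of the alternatives. Met.
  (e) The claim is a contract claim, not an employment claim. Condition met.
  → All conditions met; jurisdiction exists.

the Fenmarsh District Court; the Thorndale Regional Court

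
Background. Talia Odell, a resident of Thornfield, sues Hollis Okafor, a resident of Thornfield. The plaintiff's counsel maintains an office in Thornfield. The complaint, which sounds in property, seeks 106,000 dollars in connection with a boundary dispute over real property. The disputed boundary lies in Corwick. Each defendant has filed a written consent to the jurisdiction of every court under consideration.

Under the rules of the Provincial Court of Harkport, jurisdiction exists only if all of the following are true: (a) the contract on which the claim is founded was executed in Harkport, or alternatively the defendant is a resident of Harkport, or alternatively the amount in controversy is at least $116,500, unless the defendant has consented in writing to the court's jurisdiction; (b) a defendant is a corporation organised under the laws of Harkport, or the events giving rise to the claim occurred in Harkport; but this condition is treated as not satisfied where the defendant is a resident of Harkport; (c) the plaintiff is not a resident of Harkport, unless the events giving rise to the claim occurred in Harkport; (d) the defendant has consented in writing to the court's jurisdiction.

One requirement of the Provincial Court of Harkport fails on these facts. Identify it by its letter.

(b)

The Provincial Court of Harkport:
  (a) No contract (and hence no place of execution) is alleged; the defendant resides in Thornfield, not Harkport; the amount in controversy is USD 106,000, below the USD 116,500 floor — no alternative holds. But every defendant has filed written consent, and the 'unless' clause therefore excuses the requirement. Condition met.
  (b) No defendant is a corporation; the operative events occurred in Corwick, not Harkport — none of the alternatives is met. Not satisfied.
  (c) The plaintiff resides in Thornfield, which is not Harkport. Condition met.
  (d) Every defendant has filed written consent. Met.
Only condition (b) fails.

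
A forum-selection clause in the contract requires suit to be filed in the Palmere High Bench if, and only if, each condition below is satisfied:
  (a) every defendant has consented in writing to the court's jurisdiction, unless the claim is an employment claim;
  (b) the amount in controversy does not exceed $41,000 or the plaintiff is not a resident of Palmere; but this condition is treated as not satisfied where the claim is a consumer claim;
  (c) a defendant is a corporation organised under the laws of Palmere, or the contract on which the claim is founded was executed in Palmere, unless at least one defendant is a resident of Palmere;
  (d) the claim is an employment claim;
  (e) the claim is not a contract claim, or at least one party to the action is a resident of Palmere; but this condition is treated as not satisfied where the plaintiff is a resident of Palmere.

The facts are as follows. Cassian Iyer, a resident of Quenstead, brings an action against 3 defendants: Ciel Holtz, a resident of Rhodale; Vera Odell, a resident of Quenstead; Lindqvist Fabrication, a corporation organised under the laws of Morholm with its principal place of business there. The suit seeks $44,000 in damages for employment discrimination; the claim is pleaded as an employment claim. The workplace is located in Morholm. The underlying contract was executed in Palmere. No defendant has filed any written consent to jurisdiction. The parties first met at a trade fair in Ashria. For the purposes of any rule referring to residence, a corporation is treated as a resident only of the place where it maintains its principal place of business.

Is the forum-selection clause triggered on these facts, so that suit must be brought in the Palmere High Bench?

Yes

The Palmere High Bench:
  (a) No such written consent has been filed. However, the claim is an employment claim, so the 'unless' proviso supplies this condition. Met.
  (b) The plaintiff resides in Quenstead, which is not Palmere, so this disjunct is met. The carve-out does not apply: the claim is an employment claim, not a consumer claim. Met.
  (c) The contract was executed in Palmere — that alternative is enough. Condition met.
  (d) The claim is an employment claim. Condition met.
  (e) The claim is an employment claim, not a contract claim, which satisfies one of the alternatives. The exception is not triggered, since the plaintiff resides in Quenstead, not Palmere. Met.
  → The clause applies.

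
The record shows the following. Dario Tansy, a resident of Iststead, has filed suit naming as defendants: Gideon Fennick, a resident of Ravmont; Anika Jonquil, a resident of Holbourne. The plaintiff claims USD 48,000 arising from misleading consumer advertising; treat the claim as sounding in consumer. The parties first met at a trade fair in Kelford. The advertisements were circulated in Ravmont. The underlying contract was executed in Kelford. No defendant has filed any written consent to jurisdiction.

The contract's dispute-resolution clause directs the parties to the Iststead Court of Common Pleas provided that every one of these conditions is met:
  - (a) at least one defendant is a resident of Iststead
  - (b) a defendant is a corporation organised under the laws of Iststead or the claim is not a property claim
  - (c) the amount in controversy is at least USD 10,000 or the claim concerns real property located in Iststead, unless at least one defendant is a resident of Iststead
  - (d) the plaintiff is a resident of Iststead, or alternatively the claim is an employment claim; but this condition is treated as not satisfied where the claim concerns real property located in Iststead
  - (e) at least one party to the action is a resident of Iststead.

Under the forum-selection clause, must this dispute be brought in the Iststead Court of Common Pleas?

No

The Iststead Court of Common Pleas:
  (a) No defendant resides in Iststead (they reside in Ravmont, Holbourne). Condition not met.
  (b) The claim is a consumer claim, not a property claim, so one alternative holds. Met.
  (c) The amount in controversy is USD 48,000, which meets the USD 10,000 floor, so one alternative holds. Condition met.
  (d) The plaintiff resides in Iststead, so this disjunct is met. And the carve-out is inapplicable — the claim does not concern real property. Satisfied.
  (e) Dario Tansy resides in Iststead. Met.
  → The clause does not apply.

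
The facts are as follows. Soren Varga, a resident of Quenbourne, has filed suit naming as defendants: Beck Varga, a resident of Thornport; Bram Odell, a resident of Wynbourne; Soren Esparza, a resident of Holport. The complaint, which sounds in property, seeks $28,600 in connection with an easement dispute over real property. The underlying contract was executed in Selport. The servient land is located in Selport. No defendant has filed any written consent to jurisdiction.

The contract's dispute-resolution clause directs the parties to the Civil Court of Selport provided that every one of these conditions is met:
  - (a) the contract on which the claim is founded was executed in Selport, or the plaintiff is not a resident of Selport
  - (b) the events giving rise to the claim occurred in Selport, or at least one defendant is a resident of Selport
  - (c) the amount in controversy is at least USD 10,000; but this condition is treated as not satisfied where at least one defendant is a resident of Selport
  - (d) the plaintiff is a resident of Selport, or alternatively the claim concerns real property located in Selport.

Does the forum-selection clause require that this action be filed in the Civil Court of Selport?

The Civil Court of Selport:
  (a) The contract was executed in Selport, so one alternative holds. Condition met.
  (b) The operative events occurred in Selport, so one alternative holds. Satisfied.
  (c) The amount in controversy is 28,600 dollars, which meets the USD 10,000 floor. The exception is not triggered, since no defendant resides in Selport (they reside in Thornport, Wynbourne, Holport). Met.
  (d) The property lies in Selport, which satisfies one of the alternatives. Condition met.
  → Forum clause is triggered.

Yes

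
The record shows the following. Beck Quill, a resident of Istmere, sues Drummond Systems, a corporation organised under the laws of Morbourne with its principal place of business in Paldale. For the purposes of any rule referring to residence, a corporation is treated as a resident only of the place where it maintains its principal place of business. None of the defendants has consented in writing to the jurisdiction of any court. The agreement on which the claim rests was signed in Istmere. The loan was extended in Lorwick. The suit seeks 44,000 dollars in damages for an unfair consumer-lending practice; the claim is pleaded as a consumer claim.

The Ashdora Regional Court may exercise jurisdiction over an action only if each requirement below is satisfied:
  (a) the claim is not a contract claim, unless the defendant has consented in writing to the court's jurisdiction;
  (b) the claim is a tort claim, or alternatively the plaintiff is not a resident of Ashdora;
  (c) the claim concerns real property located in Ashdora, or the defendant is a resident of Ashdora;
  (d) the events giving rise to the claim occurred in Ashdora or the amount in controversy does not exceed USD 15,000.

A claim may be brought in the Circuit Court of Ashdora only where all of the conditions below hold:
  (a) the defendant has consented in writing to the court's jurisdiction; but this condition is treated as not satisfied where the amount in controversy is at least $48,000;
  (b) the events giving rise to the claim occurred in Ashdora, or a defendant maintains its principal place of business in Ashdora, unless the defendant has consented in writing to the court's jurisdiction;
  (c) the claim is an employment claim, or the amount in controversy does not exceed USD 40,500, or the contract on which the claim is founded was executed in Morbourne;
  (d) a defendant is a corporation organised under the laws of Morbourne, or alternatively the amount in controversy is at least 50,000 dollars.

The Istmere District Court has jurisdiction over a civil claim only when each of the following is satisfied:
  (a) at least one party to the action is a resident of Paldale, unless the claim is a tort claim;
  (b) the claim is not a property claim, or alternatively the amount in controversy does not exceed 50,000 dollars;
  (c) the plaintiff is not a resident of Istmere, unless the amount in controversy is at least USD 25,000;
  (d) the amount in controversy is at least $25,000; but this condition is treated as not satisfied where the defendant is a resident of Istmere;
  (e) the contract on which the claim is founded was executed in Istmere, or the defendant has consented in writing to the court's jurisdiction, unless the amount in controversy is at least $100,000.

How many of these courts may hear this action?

1

The Ashdora Regional Court:
  (a) The claim is a consumer claim, not a contract claim. Met.
  (b) The plaintiff resides in Istmere, which is not Ashdora — that alternative is enough. Satisfied.
  (c) The claim does not concern real property; the defendant resides in Paldale, not Ashdora — every alternative fails. Fails.
  (d) The operative events occurred in Lorwick, not Ashdora; the amount in controversy is $44,000, above the 15,000 dollars ceiling — every alternative fails. Fails.
  → At least one condition fails; no jurisdiction.
The Circuit Court of Ashdora:
  (a) No such written consent has been filed. Fails.
  (b) The operative events occurred in Lorwick, not Ashdora; the corporate defendant(s) have their principal place of business in Paldale, not Ashdora — no alternative holds. Nor does the 'unless' clause help: no such written consent has been filed. Not met.
  (c) The claim is a consumer claim, not an employment claim; the amount in controversy is $44,000, above the USD 40,500 ceiling; the contract was executed in Istmere, not Morbourne — no alternative holds. Not met.
  (d) Drummond Systems is organised under the laws of Morbourne, which satisfies one of the alternatives. Satisfied.
  → Not every requirement is met — no jurisdiction.
The Istmere District Court:
  (a) Drummond Systems resides in Paldale. Condition met.
  (b) The claim is a consumer claim, not a property claim — that alternative is enough. Condition met.
  (c) The plaintiff resides in Istmere. However, the amount in controversy is 44,000 dollars, which meets the USD 25,000 floor, so the 'unless' proviso supplies this condition. Met.
  (d) The amount in controversy is $44,000, which meets the USD 25,000 floor. The carve-out does not apply: the defendant resides in Paldale, not Istmere. Condition met.
  (e) The contract was executed in Istmere, so one alternative holds. Met.
  → All conditions met; jurisdiction exists.
Courts with jurisdiction: the Istmere District Court — 1 in total.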